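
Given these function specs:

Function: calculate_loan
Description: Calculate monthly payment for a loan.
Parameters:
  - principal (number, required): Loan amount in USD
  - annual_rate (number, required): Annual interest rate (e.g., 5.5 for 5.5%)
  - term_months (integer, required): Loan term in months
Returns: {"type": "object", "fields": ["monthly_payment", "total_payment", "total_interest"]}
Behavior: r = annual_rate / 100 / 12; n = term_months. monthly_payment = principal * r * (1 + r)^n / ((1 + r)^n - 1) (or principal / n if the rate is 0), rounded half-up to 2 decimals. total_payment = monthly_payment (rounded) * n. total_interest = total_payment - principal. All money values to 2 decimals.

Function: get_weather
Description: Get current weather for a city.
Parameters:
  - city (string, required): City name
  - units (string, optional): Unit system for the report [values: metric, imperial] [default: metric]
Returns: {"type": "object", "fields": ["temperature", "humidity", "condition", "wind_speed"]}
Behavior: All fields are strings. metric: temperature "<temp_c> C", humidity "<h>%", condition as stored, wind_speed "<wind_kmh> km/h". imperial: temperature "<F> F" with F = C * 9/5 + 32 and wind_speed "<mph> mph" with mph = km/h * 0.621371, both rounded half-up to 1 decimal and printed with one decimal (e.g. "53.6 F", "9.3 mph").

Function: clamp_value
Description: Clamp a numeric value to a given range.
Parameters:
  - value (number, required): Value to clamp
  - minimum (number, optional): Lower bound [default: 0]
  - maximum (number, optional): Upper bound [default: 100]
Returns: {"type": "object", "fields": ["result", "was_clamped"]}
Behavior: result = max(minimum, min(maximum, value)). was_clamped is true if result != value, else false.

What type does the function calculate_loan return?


The calculate_loan spec declares Returns: {"type": "object", "fields": ["monthly_payment", "total_payment", "total_interest"]}
Type:
object


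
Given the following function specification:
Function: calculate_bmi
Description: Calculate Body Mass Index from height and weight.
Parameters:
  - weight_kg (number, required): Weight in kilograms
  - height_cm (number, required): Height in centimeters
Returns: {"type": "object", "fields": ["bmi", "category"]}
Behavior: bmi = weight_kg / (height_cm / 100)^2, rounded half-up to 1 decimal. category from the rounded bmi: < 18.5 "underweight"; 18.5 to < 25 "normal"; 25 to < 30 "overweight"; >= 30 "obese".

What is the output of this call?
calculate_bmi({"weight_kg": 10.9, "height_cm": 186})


height_m = 186 / 100 = 1.86
bmi = 10.9 / 1.86^2 = 10.9 / 3.4596 = 3.150653 -> 3.2
3.2 < 18.5 -> underweight
Output:
{"bmi": 3.2, "category": "underweight"}


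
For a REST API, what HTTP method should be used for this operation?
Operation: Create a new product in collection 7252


GET = read, POST = create, PUT = update/replace, DELETE = remove
This operation is a create.
POST


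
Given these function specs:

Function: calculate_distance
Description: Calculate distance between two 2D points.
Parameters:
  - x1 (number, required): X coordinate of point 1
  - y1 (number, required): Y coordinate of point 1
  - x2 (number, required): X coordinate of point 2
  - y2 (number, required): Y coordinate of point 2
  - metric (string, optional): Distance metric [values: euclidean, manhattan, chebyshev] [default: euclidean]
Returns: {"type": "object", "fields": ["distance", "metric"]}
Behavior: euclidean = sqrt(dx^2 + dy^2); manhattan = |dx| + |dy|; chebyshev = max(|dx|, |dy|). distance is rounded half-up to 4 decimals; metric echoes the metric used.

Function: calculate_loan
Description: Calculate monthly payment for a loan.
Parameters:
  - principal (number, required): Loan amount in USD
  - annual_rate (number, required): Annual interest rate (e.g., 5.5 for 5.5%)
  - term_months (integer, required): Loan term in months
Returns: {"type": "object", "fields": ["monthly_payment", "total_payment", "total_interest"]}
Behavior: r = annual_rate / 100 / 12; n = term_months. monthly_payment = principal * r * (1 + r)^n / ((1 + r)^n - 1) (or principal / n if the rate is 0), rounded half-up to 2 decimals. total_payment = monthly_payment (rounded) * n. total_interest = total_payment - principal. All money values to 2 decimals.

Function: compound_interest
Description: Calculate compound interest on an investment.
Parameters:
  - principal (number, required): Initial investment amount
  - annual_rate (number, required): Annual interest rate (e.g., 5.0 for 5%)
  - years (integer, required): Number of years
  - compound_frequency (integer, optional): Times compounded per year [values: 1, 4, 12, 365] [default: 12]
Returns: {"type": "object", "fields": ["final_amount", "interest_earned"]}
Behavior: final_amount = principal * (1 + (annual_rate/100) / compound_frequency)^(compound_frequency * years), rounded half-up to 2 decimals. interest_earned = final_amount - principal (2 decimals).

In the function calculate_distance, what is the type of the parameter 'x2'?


The calculate_distance spec declares:
  - x2 (number, required): X coordinate of point 2
Type:
number


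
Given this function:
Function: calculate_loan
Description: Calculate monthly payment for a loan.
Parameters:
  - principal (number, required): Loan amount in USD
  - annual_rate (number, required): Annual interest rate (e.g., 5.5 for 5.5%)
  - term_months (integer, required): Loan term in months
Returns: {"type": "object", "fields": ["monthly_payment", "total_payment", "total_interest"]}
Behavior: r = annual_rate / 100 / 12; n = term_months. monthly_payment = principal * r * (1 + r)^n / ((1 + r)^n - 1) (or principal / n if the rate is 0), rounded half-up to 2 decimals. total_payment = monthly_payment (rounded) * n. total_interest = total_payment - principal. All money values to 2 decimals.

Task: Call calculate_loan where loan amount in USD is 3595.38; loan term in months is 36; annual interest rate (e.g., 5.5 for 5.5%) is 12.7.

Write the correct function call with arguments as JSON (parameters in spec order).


Mapping each described value to its parameter name:
  'Loan amount in USD' -> principal = 3595.38
  'Loan term in months' -> term_months = 36
  'Annual interest rate (e.g., 5.5 for 5.5%)' -> annual_rate = 12.7
calculate_loan({"principal": 3595.38, "annual_rate": 12.7, "term_months": 36})


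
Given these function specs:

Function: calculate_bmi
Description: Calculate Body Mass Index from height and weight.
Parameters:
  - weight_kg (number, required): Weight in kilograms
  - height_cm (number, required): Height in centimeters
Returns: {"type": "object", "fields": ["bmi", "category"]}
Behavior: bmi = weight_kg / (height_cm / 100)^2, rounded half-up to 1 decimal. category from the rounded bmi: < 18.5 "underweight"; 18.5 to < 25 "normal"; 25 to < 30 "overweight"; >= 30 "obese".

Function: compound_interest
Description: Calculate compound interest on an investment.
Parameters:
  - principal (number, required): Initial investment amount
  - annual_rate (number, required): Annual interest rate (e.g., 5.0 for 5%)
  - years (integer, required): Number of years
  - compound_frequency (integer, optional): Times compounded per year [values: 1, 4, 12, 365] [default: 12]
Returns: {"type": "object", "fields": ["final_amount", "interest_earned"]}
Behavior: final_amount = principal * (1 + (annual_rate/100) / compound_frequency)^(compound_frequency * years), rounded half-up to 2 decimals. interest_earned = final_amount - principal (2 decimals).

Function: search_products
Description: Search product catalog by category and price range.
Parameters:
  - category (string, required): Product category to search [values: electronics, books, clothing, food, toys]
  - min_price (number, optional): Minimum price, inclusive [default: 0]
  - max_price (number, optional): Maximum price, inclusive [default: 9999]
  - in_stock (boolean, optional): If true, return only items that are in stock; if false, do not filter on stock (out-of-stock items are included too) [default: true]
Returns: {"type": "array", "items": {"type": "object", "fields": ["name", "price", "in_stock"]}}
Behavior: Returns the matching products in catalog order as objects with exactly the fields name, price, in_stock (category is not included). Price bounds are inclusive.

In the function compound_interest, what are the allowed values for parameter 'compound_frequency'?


The compound_interest spec declares:
  - compound_frequency (integer, optional): Times compounded per year [values: 1, 4, 12, 365] [default: 12]
Allowed values:
1, 4, 12, 365


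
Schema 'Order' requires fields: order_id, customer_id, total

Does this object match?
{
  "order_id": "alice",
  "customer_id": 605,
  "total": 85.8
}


Checking required fields... All present.
Valid - all required fields present


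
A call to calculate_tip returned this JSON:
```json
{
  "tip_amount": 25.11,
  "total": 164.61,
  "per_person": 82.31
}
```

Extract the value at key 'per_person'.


82.31


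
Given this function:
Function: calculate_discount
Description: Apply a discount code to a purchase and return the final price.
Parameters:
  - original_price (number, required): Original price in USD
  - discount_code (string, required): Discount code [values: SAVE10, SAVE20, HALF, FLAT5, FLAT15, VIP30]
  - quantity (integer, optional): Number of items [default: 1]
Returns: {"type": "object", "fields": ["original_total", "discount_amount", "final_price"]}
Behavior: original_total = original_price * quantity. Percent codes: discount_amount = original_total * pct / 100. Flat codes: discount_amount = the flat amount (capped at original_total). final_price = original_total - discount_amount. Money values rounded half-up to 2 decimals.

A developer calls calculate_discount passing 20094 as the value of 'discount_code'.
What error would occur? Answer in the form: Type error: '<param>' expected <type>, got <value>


Spec: 'discount_code' is declared as string; 20094 is an integer.
Type error: 'discount_code' expected string, got 20094


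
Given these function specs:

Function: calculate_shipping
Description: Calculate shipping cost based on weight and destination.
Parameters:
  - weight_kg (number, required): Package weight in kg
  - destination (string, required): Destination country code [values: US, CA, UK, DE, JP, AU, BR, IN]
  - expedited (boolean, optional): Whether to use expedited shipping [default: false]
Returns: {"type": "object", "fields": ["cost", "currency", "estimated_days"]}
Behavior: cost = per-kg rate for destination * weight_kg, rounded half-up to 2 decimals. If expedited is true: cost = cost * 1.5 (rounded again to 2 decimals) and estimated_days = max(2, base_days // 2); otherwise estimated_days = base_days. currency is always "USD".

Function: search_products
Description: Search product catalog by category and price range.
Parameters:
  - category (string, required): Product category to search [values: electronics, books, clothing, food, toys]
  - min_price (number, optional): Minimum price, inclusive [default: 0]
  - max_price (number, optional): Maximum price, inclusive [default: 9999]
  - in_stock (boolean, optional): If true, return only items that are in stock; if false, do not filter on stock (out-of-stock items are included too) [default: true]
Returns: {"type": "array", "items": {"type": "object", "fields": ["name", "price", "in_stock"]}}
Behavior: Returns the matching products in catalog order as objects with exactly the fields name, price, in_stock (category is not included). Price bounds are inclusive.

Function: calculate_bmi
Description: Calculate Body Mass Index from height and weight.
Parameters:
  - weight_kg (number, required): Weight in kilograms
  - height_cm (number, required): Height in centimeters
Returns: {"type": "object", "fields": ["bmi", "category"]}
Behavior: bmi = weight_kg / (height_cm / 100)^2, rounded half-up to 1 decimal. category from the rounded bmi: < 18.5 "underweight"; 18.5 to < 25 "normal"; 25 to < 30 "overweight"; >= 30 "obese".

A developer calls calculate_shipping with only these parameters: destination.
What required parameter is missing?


Required parameters: weight_kg, destination
Provided: destination
Missing: weight_kg
weight_kg


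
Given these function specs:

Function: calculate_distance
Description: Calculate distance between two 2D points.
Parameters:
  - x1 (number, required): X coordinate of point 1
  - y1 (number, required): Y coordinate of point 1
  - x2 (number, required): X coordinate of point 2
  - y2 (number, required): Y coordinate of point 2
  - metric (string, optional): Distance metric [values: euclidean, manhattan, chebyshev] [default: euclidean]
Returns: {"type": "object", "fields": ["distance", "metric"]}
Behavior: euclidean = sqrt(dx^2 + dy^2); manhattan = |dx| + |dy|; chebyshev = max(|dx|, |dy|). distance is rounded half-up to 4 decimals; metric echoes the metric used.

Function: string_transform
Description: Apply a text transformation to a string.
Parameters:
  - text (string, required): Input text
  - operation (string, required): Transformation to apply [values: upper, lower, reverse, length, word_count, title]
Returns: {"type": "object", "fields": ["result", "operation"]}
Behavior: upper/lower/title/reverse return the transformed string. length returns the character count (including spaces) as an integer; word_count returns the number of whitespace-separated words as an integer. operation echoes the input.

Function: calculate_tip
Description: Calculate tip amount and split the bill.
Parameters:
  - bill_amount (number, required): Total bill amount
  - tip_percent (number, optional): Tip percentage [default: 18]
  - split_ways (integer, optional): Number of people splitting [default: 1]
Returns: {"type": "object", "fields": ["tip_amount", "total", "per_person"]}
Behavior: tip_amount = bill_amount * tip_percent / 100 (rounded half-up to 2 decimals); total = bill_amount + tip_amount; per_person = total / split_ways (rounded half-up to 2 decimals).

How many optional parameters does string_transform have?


Parameters of string_transform: text (required), operation (required)
Optional count:
0


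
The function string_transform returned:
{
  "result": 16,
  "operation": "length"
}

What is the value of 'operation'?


length


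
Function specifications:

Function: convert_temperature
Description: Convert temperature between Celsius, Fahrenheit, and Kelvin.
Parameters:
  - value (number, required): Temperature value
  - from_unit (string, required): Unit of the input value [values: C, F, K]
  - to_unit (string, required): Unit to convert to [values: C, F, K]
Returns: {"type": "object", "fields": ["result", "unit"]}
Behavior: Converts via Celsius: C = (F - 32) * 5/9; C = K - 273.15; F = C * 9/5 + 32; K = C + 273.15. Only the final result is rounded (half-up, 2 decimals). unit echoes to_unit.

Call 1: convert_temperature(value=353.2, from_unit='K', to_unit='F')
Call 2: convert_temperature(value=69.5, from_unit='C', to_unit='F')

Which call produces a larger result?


Call 1:
  To C: 353.2 - 273.15 = 80.05
  To F: 80.05 * 9/5 + 32 = 176.09
  Round to 2 decimals: 176.09
  -> 176.09 F
Call 2:
  Input already in C: 69.5
  To F: 69.5 * 9/5 + 32 = 157.1
  Round to 2 decimals: 157.1
  -> 157.1 F
Call 1 (176.09 F)


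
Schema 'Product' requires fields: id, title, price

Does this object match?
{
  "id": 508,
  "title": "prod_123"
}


Checking required fields...
Missing: price
Invalid - missing required field 'price'


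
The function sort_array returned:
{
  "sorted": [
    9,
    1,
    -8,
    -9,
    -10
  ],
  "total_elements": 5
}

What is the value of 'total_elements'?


5


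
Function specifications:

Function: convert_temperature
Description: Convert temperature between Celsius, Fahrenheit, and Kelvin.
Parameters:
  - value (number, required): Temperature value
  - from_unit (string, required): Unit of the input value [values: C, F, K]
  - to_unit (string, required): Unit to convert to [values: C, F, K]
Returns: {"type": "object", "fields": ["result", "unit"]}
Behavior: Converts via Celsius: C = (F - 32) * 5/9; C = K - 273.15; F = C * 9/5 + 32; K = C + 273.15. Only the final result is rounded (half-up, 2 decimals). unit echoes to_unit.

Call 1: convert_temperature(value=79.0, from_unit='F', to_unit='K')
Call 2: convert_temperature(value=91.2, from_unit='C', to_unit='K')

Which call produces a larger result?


Call 1:
  To C: (79 - 32) * 5/9 = 26.111111
  To K: 26.111111 + 273.15 = 299.261111
  Round to 2 decimals: 299.26
  -> 299.26 K
Call 2:
  Input already in C: 91.2
  To K: 91.2 + 273.15 = 364.35
  Round to 2 decimals: 364.35
  -> 364.35 K
Call 2 (364.35 K)


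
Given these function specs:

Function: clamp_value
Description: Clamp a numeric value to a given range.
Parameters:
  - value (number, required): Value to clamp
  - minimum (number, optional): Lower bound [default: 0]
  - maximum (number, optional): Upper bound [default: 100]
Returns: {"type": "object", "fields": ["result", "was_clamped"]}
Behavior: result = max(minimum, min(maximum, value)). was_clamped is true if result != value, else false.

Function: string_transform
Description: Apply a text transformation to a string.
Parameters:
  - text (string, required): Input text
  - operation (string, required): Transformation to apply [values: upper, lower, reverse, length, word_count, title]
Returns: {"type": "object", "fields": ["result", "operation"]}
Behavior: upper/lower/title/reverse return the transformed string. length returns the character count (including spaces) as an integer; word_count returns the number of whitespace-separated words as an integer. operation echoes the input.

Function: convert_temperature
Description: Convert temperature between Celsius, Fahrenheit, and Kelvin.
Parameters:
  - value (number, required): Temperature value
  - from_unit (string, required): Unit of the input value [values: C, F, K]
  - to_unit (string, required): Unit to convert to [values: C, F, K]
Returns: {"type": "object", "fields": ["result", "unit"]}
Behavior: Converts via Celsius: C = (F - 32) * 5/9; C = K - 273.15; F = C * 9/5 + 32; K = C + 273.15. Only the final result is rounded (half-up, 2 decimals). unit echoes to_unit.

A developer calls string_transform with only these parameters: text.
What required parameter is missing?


Required parameters: text, operation
Provided: text
Missing: operation
operation


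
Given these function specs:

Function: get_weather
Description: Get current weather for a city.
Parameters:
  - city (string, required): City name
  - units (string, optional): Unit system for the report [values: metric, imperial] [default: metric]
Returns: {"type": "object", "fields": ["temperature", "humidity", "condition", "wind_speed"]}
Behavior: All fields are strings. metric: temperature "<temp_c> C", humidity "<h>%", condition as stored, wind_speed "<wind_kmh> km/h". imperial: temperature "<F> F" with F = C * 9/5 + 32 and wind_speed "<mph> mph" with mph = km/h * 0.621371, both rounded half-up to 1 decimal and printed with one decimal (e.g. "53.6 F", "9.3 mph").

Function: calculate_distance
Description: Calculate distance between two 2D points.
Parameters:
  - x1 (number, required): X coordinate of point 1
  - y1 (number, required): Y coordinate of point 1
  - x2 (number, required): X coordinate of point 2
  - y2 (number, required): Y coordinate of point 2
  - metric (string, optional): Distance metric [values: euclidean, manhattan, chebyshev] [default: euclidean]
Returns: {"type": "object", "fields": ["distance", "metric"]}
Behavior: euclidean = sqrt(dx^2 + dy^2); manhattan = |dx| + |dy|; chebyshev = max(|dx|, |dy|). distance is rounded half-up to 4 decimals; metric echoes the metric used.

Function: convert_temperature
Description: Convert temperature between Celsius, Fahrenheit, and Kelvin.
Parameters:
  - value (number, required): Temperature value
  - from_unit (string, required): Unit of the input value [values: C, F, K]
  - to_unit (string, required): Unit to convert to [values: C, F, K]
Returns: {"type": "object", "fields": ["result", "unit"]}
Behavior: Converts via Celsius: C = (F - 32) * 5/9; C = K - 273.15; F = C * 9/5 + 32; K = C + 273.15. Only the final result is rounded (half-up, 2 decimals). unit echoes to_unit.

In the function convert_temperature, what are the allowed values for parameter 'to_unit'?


The convert_temperature spec declares:
  - to_unit (string, required): Unit to convert to [values: C, F, K]
Allowed values:
C, F, K


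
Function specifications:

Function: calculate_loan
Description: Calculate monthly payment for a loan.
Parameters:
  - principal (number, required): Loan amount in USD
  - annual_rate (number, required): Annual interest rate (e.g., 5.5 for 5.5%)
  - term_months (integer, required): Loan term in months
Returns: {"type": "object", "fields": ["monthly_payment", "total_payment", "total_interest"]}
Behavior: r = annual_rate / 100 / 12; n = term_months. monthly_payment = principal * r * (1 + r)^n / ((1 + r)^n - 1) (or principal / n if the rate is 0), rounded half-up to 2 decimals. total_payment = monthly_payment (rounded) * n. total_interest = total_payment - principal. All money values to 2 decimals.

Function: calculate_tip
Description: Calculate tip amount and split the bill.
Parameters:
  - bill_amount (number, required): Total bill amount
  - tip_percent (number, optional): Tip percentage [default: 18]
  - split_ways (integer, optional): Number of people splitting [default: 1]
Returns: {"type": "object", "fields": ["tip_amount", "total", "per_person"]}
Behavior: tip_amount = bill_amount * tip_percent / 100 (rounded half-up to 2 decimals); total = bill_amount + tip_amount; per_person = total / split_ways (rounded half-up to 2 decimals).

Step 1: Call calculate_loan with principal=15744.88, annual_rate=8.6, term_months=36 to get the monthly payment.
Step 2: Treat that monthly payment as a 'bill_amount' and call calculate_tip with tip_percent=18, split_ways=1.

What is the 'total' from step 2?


Step 1: calculate_loan(principal=15744.88, annual_rate=8.6, term_months=36)
  r = 8.6 / 100 / 12 = 0.007166666667 (keep full precision)
  (1 + r)^36 = 1.29314844
  monthly_payment = 15744.88 * 0.007166666667 * 1.29314844 / (1.29314844 - 1) = 497.756978 -> 497.76
  total_payment = 497.76 * 36 = 17919.36
  total_interest = 17919.36 - 15744.88 = 2174.48
  -> monthly_payment = 497.76
Step 2: calculate_tip(bill_amount=497.76, tip_percent=18, split_ways=1)
  tip_amount = 497.76 * 18/100 = 89.5968 -> 89.60
  total = 497.76 + 89.60 = 587.36
  per_person = 587.36 / 1 = 587.36 -> 587.36
  -> total = 587.36
$587.36


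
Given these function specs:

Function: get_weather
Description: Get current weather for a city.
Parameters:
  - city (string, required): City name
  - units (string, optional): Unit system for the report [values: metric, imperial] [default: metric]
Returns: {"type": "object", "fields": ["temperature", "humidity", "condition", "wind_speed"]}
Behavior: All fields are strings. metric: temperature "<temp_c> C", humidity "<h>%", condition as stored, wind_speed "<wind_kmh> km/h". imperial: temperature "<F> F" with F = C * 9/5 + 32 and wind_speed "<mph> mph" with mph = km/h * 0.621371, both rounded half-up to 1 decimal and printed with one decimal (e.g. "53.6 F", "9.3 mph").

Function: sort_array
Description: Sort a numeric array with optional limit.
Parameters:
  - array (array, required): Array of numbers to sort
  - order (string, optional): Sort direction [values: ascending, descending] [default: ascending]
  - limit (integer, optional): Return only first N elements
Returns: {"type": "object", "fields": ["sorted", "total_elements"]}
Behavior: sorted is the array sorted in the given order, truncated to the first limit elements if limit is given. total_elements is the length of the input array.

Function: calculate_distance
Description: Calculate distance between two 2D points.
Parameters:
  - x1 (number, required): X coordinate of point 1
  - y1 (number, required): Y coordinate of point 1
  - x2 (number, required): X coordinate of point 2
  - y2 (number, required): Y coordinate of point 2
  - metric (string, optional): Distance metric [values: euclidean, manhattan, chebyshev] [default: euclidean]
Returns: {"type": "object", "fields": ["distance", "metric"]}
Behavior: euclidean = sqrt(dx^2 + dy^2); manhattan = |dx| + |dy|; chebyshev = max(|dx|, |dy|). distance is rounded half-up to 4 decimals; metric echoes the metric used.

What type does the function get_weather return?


The get_weather spec declares Returns: {"type": "object", "fields": ["temperature", "humidity", "condition", "wind_speed"]}
Type:
object


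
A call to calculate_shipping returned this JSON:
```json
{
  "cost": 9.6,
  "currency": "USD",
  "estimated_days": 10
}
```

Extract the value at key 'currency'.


USD


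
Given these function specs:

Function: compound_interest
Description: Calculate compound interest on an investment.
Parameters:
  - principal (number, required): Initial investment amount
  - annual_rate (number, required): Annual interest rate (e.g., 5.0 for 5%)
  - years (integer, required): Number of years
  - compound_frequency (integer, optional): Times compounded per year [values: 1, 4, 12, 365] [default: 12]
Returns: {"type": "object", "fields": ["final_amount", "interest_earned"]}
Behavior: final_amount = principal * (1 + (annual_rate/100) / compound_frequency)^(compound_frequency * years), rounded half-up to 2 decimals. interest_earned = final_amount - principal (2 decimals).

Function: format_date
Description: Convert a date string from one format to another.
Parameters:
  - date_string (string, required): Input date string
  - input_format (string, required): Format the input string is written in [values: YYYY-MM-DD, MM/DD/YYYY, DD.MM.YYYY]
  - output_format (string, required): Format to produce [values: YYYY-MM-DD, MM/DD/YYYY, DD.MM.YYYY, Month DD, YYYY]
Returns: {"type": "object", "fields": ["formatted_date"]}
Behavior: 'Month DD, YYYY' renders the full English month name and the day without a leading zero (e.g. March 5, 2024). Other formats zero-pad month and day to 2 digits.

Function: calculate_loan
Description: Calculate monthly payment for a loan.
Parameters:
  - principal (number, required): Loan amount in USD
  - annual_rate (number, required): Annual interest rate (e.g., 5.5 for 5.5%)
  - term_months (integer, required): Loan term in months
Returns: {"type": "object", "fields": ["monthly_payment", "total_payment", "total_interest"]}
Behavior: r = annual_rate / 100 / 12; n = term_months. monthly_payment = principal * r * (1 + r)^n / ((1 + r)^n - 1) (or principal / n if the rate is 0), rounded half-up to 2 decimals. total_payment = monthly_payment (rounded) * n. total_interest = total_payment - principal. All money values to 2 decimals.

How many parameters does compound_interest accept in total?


Parameters of compound_interest: principal (required), annual_rate (required), years (required), compound_frequency (optional)
Total:
4


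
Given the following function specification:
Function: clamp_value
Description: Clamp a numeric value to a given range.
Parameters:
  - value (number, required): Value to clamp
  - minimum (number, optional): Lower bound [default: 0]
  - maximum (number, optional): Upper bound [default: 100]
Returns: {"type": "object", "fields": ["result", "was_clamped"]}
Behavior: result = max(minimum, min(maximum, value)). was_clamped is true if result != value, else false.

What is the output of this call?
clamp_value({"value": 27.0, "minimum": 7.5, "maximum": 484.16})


result = max(7.5, min(484.16, 27.0)) = max(7.5, 27.0) = 27.0
was_clamped = (27.0 != 27.0) = false
Output:
{"result": 27.0, "was_clamped": false}


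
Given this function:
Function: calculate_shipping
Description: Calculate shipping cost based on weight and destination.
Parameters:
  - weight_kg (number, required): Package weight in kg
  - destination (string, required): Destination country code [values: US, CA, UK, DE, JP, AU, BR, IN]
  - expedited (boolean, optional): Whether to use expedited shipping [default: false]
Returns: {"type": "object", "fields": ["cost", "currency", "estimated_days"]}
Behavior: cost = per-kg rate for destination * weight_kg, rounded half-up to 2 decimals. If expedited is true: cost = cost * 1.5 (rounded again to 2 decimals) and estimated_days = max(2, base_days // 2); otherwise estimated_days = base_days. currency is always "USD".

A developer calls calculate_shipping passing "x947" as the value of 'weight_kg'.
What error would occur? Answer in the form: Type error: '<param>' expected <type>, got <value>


Spec: 'weight_kg' is declared as number; "x947" is a string.
Type error: 'weight_kg' expected number, got "x947"


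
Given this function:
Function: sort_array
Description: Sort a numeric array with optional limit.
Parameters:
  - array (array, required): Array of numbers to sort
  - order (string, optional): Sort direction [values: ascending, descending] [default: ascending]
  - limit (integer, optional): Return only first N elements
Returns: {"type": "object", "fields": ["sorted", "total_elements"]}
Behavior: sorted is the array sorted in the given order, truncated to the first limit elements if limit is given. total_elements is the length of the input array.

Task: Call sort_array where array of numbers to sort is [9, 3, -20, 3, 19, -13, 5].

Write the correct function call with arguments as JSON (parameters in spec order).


Mapping each described value to its parameter name:
  'Array of numbers to sort' -> array = [9, 3, -20, 3, 19, -13, 5]
sort_array({"array": [9, 3, -20, 3, 19, -13, 5]})


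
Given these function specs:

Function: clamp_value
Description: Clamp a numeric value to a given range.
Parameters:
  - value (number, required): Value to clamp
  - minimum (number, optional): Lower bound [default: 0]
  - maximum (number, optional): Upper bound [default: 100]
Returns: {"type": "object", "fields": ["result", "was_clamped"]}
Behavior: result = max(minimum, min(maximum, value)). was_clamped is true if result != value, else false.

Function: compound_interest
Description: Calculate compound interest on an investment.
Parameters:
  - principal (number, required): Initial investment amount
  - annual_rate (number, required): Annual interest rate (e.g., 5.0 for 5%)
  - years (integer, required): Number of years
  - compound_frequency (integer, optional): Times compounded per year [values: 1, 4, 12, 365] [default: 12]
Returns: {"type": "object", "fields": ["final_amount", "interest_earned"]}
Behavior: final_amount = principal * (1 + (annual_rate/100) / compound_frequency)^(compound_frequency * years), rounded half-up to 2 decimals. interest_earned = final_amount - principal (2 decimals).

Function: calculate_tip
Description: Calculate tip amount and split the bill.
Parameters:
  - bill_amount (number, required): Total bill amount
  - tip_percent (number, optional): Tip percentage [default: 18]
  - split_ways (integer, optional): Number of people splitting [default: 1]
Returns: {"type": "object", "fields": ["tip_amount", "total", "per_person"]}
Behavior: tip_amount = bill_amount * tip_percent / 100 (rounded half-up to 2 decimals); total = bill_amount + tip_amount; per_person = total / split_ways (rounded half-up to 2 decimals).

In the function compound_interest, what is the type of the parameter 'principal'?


The compound_interest spec declares:
  - principal (number, required): Initial investment amount
Type:
number


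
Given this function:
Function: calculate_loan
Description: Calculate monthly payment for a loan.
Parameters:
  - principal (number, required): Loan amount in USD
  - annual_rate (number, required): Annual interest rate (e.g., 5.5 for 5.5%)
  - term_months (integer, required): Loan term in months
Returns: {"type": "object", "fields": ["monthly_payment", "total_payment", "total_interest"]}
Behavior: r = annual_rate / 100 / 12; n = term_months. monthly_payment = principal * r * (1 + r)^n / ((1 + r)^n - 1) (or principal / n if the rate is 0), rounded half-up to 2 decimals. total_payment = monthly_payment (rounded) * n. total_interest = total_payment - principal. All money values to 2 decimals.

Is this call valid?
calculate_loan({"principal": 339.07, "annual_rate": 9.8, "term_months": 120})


Checking all required parameters present and types match... All valid.
Valid


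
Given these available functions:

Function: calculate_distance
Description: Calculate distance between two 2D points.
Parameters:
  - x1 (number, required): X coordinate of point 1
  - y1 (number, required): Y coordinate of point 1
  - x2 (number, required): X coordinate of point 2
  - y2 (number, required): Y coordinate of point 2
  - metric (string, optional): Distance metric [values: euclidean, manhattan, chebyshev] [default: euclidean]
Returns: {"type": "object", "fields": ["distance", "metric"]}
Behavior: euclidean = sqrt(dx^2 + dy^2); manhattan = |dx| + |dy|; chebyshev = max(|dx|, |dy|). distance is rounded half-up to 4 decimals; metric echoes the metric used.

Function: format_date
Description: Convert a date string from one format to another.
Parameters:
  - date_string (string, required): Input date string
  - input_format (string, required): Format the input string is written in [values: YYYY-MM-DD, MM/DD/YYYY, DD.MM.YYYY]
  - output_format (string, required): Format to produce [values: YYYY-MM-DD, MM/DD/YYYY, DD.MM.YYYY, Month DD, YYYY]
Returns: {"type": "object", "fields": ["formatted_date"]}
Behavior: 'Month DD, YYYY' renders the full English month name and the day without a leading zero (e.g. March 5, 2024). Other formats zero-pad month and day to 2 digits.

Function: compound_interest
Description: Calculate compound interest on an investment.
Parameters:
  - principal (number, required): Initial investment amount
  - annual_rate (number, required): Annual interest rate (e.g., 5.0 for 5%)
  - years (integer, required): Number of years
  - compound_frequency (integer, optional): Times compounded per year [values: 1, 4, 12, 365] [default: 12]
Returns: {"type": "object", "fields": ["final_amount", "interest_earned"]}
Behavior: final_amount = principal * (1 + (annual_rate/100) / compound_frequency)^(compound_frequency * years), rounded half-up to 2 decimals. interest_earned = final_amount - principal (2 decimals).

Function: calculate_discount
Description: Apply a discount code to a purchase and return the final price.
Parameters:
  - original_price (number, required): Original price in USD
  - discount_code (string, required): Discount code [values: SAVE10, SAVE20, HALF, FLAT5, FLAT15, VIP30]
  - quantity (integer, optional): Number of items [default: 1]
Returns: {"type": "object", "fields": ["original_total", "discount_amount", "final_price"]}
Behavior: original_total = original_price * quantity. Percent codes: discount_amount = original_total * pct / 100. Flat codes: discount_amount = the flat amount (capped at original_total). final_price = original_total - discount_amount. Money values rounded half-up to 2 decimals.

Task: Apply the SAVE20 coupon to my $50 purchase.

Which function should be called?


The task needs a function whose description is: Apply a discount code to a purchase and return the final price.
calculate_discount


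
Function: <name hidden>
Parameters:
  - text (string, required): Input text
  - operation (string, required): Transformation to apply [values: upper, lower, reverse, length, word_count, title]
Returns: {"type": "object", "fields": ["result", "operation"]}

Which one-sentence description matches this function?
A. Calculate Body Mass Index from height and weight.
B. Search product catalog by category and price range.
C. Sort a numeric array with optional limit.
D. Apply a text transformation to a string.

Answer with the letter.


Parameters text, operation and return ["result", "operation"] fit: Apply a text transformation to a string.
D


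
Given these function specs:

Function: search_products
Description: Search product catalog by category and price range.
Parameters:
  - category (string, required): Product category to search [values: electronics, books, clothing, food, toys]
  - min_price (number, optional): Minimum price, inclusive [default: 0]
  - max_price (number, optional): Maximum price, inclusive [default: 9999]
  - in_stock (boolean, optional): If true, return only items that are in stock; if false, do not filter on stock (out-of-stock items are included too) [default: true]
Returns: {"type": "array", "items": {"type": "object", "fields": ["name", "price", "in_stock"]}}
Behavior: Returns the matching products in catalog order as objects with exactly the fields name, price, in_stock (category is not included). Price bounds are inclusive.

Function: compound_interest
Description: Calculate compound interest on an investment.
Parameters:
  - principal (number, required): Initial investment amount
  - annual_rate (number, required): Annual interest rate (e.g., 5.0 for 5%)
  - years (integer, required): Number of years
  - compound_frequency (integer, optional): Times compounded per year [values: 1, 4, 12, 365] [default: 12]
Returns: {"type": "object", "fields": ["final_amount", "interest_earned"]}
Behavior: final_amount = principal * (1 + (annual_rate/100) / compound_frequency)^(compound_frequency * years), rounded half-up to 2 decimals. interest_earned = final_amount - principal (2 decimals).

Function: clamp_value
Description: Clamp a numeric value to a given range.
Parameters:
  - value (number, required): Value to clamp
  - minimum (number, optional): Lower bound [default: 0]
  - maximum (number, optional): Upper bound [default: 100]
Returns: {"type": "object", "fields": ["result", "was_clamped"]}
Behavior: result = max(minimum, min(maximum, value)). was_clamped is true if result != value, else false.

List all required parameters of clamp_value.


Parameters of clamp_value and their required/optional flag:
  value: required
  minimum: optional
  maximum: optional
value


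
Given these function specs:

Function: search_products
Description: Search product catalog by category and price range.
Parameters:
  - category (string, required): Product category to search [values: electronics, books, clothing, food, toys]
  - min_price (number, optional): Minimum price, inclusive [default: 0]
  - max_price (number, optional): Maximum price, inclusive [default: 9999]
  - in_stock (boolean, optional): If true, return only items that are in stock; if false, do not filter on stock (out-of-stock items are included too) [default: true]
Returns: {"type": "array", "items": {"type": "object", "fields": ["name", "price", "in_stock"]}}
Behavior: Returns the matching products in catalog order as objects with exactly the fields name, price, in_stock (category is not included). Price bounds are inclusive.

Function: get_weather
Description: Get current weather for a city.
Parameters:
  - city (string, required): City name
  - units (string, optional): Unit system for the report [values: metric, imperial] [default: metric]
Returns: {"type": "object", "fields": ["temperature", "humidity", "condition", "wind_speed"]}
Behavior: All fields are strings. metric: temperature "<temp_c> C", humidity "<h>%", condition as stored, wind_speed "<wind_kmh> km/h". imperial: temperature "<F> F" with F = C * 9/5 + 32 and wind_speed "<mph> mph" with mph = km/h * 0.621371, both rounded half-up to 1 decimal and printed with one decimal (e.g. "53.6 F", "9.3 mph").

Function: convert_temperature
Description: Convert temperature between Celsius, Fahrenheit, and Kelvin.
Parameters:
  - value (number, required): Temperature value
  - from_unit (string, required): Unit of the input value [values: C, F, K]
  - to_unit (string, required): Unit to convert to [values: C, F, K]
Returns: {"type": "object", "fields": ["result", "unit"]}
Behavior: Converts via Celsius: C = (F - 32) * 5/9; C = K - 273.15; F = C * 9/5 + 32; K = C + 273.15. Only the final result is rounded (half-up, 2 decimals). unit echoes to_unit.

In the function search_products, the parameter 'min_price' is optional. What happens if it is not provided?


The search_products spec declares:
  - min_price (number, optional): Minimum price, inclusive [default: 0]
It defaults to 0


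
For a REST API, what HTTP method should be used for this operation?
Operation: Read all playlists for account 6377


GET = read, POST = create, PUT = update/replace, DELETE = remove
This operation is a read.
GET
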